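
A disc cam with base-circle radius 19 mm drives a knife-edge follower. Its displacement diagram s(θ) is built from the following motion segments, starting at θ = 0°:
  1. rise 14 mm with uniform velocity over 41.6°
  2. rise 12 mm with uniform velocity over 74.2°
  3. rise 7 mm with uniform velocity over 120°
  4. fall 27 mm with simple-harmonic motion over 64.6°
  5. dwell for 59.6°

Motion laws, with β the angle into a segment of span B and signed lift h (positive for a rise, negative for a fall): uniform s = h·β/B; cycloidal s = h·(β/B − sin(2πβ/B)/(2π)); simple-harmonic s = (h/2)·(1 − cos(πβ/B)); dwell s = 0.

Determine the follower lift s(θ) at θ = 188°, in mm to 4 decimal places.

seg 1 [0°–41.6°] uniform, h=14: full span → s += 14 → s = 14.0000
seg 2 [41.6°–115.8°] uniform, h=12: full span → s += 12 → s = 26.0000
seg 3 [115.8°–235.8°] uniform, h=7: θ=188° here. β=72.2, B=120. 7·72.2/120 = 4.2117 → s = 30.2117

30.2117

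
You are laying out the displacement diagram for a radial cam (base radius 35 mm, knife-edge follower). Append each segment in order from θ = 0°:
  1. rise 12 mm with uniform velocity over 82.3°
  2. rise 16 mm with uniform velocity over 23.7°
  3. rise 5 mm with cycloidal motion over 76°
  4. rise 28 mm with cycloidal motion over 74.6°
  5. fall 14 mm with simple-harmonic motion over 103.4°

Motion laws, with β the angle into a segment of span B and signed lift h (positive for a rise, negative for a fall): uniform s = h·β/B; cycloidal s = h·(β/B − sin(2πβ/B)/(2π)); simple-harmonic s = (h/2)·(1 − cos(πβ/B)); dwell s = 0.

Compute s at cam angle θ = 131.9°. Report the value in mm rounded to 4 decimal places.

seg 1 [0°–82.3°] uniform, h=12: full span → s += 12 → s = 12.0000
seg 2 [82.3°–106°] uniform, h=16: full span → s += 16 → s = 28.0000
seg 3 [106°–182°] cycloidal, h=5: θ=131.9° here. β=25.9, B=76. 5·(0.3408 − sin(2π·0.3408)/(2π)) = 1.0342 → s = 29.0342

29.0342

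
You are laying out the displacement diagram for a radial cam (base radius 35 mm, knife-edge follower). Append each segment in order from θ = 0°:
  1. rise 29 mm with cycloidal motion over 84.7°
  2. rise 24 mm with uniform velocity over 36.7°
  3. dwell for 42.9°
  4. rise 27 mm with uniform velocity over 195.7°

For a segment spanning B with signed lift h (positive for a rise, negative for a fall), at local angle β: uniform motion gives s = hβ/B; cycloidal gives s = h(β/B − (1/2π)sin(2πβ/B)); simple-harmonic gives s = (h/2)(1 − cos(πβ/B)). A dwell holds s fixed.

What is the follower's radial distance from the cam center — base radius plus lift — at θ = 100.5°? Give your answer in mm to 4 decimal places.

seg 1 [0°–84.7°] cycloidal, h=29: full span → s += 29 → s = 29.0000
seg 2 [84.7°–121.4°] uniform, h=24: θ=100.5° here. β=15.8, B=36.7. 24·15.8/36.7 = 10.3324 → s = 39.3324
radial distance = base radius + s = 35 + 39.3324 = 74.3324

74.3324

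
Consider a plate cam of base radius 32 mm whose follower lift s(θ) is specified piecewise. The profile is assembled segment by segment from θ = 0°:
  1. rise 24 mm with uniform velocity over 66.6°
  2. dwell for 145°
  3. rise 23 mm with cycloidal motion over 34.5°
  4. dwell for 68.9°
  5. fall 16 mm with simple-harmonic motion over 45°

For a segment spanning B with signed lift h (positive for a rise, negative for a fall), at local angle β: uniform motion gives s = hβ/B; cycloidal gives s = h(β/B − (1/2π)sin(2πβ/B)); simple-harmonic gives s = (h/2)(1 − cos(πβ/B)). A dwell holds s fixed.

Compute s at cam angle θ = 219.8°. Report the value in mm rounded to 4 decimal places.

seg 1 [0°–66.6°] uniform, h=24: full span → s += 24 → s = 24.0000
seg 2 [66.6°–211.6°] dwell: s stays 24.0000
seg 3 [211.6°–246.1°] cycloidal, h=23: θ=219.8° here. β=8.2, B=34.5. 23·(0.2377 − sin(2π·0.2377)/(2π)) = 1.8171 → s = 25.8171

25.8171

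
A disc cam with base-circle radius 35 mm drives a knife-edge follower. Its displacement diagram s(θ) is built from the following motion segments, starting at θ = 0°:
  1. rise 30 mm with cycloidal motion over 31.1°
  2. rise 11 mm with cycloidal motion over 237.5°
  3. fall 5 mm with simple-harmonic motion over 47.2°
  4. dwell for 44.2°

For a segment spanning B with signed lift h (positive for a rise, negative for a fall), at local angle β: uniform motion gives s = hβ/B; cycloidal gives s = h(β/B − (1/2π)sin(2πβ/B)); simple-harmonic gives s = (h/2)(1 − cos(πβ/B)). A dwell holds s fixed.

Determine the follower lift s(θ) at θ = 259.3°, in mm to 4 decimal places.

seg 1 [0°–31.1°] cycloidal, h=30: full span → s += 30 → s = 30.0000
seg 2 [31.1°–268.6°] cycloidal, h=11: θ=259.3° here. β=228.2, B=237.5. 11·(0.9608 − sin(2π·0.9608)/(2π)) = 10.9957 → s = 40.9957

40.9957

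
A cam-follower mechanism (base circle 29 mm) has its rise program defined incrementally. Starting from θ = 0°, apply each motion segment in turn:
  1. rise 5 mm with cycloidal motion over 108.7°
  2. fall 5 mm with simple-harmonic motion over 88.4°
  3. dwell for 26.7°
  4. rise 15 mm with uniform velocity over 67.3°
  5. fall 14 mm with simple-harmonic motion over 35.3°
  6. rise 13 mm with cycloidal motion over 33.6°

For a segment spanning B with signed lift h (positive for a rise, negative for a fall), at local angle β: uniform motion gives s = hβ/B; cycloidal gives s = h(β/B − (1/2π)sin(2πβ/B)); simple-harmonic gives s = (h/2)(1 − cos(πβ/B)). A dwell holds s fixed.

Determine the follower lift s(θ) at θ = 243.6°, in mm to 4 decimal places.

seg 1 [0°–108.7°] cycloidal, h=5: full span → s += 5 → s = 5.0000
seg 2 [108.7°–197.1°] simple-harmonic, h=-5: full span → s += -5 → s = 0.0000
seg 3 [197.1°–223.8°] dwell: s stays 0.0000
seg 4 [223.8°–291.1°] uniform, h=15: θ=243.6° here. β=19.8, B=67.3. 15·19.8/67.3 = 4.4131 → s = 4.4131

4.4131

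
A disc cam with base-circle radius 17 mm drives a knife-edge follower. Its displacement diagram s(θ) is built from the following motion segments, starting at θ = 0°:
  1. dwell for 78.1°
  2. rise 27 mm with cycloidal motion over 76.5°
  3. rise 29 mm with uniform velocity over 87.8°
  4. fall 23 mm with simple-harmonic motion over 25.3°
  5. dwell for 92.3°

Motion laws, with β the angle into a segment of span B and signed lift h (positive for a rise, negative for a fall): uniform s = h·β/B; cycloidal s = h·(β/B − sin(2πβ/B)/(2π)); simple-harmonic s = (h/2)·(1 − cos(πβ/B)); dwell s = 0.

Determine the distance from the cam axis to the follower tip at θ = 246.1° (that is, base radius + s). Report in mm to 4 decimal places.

seg 1 [0°–78.1°] dwell: s stays 0.0000
seg 2 [78.1°–154.6°] cycloidal, h=27: full span → s += 27 → s = 27.0000
seg 3 [154.6°–242.4°] uniform, h=29: full span → s += 29 → s = 56.0000
seg 4 [242.4°–267.7°] simple-harmonic, h=-23: θ=246.1° here. β=3.7, B=25.3. -23/2·(1 − cos(π·0.1462)) = -1.1926 → s = 54.8074
radial distance = base radius + s = 17 + 54.8074 = 71.8074

71.8074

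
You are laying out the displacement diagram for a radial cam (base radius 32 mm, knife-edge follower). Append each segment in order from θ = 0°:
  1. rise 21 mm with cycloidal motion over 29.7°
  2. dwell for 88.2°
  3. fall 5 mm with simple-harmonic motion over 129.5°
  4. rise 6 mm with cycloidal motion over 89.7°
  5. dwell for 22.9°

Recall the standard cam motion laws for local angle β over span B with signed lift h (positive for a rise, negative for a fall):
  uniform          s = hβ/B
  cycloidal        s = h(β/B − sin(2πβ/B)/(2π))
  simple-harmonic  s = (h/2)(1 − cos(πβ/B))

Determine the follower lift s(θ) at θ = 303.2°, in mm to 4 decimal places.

seg 1 [0°–29.7°] cycloidal, h=21: full span → s += 21 → s = 21.0000
seg 2 [29.7°–117.9°] dwell: s stays 21.0000
seg 3 [117.9°–247.4°] simple-harmonic, h=-5: full span → s += -5 → s = 16.0000
seg 4 [247.4°–337.1°] cycloidal, h=6: θ=303.2° here. β=55.8, B=89.7. 6·(0.6221 − sin(2π·0.6221)/(2π)) = 4.3951 → s = 20.3951

20.3951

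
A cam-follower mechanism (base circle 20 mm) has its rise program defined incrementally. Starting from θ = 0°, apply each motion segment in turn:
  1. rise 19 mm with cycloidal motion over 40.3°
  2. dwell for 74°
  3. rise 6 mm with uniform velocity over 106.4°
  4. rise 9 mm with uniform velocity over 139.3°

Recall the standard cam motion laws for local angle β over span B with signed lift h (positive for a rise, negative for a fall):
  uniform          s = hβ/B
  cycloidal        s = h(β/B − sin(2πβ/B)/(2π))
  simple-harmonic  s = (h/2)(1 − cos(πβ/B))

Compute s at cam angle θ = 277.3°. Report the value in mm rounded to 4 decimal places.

seg 1 [0°–40.3°] cycloidal, h=19: full span → s += 19 → s = 19.0000
seg 2 [40.3°–114.3°] dwell: s stays 19.0000
seg 3 [114.3°–220.7°] uniform, h=6: full span → s += 6 → s = 25.0000
seg 4 [220.7°–360°] uniform, h=9: θ=277.3° here. β=56.6, B=139.3. 9·56.6/139.3 = 3.6569 → s = 28.6569

28.6569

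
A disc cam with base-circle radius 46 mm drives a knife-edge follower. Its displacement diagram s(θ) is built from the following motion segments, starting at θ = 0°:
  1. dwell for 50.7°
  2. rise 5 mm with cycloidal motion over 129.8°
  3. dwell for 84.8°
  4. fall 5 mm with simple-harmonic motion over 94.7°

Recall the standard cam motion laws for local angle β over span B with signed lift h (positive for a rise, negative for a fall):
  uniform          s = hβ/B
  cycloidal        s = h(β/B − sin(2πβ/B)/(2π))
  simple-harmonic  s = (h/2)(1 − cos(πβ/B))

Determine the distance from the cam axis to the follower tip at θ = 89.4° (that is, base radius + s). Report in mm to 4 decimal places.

seg 1 [0°–50.7°] dwell: s stays 0.0000
seg 2 [50.7°–180.5°] cycloidal, h=5: θ=89.4° here. β=38.7, B=129.8. 5·(0.2982 − sin(2π·0.2982)/(2π)) = 0.7311 → s = 0.7311
radial distance = base radius + s = 46 + 0.7311 = 46.7311

46.7311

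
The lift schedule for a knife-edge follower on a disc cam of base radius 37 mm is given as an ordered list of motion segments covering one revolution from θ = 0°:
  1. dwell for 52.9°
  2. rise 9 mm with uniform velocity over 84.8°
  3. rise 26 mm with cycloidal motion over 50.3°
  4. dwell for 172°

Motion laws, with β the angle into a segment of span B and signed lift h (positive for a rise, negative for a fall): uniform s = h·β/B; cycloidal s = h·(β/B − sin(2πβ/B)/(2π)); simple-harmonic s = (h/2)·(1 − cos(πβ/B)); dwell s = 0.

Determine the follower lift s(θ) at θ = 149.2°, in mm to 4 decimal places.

seg 1 [0°–52.9°] dwell: s stays 0.0000
seg 2 [52.9°–137.7°] uniform, h=9: full span → s += 9 → s = 9.0000
seg 3 [137.7°–188°] cycloidal, h=26: θ=149.2° here. β=11.5, B=50.3. 26·(0.2286 − sin(2π·0.2286)/(2π)) = 1.8436 → s = 10.8436

10.8436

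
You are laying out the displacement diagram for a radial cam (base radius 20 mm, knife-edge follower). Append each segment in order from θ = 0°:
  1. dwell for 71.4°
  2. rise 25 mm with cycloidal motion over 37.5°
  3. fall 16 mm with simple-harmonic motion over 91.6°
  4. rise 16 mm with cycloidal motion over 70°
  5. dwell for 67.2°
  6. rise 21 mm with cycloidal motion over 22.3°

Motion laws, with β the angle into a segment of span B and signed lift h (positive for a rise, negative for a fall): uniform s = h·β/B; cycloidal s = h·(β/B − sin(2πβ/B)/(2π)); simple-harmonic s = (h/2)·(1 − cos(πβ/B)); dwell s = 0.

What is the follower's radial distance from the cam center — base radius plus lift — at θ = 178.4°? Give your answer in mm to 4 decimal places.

seg 1 [0°–71.4°] dwell: s stays 0.0000
seg 2 [71.4°–108.9°] cycloidal, h=25: full span → s += 25 → s = 25.0000
seg 3 [108.9°–200.5°] simple-harmonic, h=-16: θ=178.4° here. β=69.5, B=91.6. -16/2·(1 − cos(π·0.7587)) = -13.8099 → s = 11.1901
radial distance = base radius + s = 20 + 11.1901 = 31.1901

31.1901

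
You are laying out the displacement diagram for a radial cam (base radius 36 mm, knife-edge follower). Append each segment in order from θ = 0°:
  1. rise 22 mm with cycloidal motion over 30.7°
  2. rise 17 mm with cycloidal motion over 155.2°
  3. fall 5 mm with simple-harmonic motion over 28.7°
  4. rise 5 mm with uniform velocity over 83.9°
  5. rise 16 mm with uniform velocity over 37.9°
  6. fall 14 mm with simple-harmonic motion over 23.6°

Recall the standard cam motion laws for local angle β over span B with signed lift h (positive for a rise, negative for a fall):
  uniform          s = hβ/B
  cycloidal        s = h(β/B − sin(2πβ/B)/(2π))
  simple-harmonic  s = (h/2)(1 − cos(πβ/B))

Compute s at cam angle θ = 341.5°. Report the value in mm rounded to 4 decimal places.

seg 1 [0°–30.7°] cycloidal, h=22: full span → s += 22 → s = 22.0000
seg 2 [30.7°–185.9°] cycloidal, h=17: full span → s += 17 → s = 39.0000
seg 3 [185.9°–214.6°] simple-harmonic, h=-5: full span → s += -5 → s = 34.0000
seg 4 [214.6°–298.5°] uniform, h=5: full span → s += 5 → s = 39.0000
seg 5 [298.5°–336.4°] uniform, h=16: full span → s += 16 → s = 55.0000
seg 6 [336.4°–360°] simple-harmonic, h=-14: θ=341.5° here. β=5.1, B=23.6. -14/2·(1 − cos(π·0.2161)) = -1.5522 → s = 53.4478

53.4478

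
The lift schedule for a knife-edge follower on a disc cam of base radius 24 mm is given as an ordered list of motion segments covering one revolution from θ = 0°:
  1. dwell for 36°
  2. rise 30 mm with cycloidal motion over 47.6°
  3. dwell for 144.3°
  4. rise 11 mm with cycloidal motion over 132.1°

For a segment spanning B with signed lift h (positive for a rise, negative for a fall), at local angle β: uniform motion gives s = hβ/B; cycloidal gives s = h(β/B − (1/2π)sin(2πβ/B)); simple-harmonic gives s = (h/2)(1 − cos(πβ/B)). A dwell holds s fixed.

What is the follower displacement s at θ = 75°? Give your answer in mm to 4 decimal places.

seg 1 [0°–36°] dwell: s stays 0.0000
seg 2 [36°–83.6°] cycloidal, h=30: θ=75° here. β=39, B=47.6. 30·(0.8193 − sin(2π·0.8193)/(2π)) = 28.9086 → s = 28.9086

28.9086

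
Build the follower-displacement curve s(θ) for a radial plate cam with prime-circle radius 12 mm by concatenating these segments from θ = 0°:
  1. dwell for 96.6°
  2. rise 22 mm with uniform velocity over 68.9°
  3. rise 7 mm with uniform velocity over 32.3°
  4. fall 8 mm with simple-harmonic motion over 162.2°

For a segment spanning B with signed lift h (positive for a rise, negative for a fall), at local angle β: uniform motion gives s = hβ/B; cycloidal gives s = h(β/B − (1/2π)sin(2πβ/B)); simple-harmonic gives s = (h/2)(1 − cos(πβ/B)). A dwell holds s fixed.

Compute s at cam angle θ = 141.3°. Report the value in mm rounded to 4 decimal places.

seg 1 [0°–96.6°] dwell: s stays 0.0000
seg 2 [96.6°–165.5°] uniform, h=22: θ=141.3° here. β=44.7, B=68.9. 22·44.7/68.9 = 14.2729 → s = 14.2729

14.2729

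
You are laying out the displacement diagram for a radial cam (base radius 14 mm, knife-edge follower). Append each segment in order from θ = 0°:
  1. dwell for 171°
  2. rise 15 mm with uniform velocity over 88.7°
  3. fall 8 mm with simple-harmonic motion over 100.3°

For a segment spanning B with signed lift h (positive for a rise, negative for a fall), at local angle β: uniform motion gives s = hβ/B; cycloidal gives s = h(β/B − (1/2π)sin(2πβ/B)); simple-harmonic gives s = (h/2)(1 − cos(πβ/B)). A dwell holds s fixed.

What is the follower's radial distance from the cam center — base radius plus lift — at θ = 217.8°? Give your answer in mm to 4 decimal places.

seg 1 [0°–171°] dwell: s stays 0.0000
seg 2 [171°–259.7°] uniform, h=15: θ=217.8° here. β=46.8, B=88.7. 15·46.8/88.7 = 7.9143 → s = 7.9143
radial distance = base radius + s = 14 + 7.9143 = 21.9143

21.9143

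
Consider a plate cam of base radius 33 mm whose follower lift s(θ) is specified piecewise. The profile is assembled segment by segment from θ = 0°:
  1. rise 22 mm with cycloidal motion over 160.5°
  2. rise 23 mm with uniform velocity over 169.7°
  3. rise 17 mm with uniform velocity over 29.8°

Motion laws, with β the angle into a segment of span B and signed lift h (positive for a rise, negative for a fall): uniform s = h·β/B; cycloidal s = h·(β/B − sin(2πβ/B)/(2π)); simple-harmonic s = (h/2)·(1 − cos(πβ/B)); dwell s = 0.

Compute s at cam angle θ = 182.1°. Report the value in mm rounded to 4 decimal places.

seg 1 [0°–160.5°] cycloidal, h=22: full span → s += 22 → s = 22.0000
seg 2 [160.5°–330.2°] uniform, h=23: θ=182.1° here. β=21.6, B=169.7. 23·21.6/169.7 = 2.9275 → s = 24.9275

24.9275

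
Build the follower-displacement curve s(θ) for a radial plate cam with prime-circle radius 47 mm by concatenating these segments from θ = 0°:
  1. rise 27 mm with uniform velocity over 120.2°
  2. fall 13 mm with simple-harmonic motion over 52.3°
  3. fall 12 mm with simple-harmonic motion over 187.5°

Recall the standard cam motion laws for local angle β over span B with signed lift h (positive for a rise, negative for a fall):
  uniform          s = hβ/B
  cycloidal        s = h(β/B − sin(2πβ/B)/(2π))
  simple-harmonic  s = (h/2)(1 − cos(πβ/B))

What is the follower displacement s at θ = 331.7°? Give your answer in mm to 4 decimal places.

seg 1 [0°–120.2°] uniform, h=27: full span → s += 27 → s = 27.0000
seg 2 [120.2°–172.5°] simple-harmonic, h=-13: full span → s += -13 → s = 14.0000
seg 3 [172.5°–360°] simple-harmonic, h=-12: θ=331.7° here. β=159.2, B=187.5. -12/2·(1 − cos(π·0.8491)) = -11.3380 → s = 2.6620

2.6620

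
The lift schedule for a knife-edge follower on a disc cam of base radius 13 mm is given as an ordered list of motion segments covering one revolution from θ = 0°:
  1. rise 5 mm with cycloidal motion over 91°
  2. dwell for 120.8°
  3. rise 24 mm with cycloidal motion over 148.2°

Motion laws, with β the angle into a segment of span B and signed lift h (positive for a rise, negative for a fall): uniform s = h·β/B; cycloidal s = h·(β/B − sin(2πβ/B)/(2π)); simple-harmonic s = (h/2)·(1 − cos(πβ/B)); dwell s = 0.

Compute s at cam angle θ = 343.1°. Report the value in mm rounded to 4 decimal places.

seg 1 [0°–91°] cycloidal, h=5: full span → s += 5 → s = 5.0000
seg 2 [91°–211.8°] dwell: s stays 5.0000
seg 3 [211.8°–360°] cycloidal, h=24: θ=343.1° here. β=131.3, B=148.2. 24·(0.8860 − sin(2π·0.8860)/(2π)) = 23.7718 → s = 28.7718

28.7718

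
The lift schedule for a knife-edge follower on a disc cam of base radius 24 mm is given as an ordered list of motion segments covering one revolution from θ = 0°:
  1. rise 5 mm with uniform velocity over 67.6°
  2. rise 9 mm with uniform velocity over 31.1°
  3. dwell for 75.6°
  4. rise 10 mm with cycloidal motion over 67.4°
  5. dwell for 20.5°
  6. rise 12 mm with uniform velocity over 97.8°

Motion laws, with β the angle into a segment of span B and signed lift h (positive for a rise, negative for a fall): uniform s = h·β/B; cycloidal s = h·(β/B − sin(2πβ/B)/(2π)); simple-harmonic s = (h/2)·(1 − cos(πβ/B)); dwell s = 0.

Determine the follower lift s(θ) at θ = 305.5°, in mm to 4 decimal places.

seg 1 [0°–67.6°] uniform, h=5: full span → s += 5 → s = 5.0000
seg 2 [67.6°–98.7°] uniform, h=9: full span → s += 9 → s = 14.0000
seg 3 [98.7°–174.3°] dwell: s stays 14.0000
seg 4 [174.3°–241.7°] cycloidal, h=10: full span → s += 10 → s = 24.0000
seg 5 [241.7°–262.2°] dwell: s stays 24.0000
seg 6 [262.2°–360°] uniform, h=12: θ=305.5° here. β=43.3, B=97.8. 12·43.3/97.8 = 5.3129 → s = 29.3129

29.3129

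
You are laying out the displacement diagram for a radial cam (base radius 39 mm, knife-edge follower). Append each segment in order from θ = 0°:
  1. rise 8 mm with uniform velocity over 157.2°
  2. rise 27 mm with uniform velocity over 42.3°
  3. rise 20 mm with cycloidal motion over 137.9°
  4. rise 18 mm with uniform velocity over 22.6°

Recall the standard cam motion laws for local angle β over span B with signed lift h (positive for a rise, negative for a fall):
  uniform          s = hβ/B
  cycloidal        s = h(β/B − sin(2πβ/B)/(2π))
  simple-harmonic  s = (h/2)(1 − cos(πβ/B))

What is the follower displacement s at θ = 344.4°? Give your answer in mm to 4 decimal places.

seg 1 [0°–157.2°] uniform, h=8: full span → s += 8 → s = 8.0000
seg 2 [157.2°–199.5°] uniform, h=27: full span → s += 27 → s = 35.0000
seg 3 [199.5°–337.4°] cycloidal, h=20: full span → s += 20 → s = 55.0000
seg 4 [337.4°–360°] uniform, h=18: θ=344.4° here. β=7, B=22.6. 18·7/22.6 = 5.5752 → s = 60.5752

60.5752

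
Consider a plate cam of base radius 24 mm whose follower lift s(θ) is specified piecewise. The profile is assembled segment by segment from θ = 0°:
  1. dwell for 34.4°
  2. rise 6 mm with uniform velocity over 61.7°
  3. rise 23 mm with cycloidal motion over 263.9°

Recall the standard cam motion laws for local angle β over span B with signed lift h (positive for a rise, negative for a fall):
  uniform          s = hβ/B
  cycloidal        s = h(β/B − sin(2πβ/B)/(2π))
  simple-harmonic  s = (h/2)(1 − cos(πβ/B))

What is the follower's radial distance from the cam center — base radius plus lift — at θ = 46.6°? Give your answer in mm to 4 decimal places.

seg 1 [0°–34.4°] dwell: s stays 0.0000
seg 2 [34.4°–96.1°] uniform, h=6: θ=46.6° here. β=12.2, B=61.7. 6·12.2/61.7 = 1.1864 → s = 1.1864
radial distance = base radius + s = 24 + 1.1864 = 25.1864

25.1864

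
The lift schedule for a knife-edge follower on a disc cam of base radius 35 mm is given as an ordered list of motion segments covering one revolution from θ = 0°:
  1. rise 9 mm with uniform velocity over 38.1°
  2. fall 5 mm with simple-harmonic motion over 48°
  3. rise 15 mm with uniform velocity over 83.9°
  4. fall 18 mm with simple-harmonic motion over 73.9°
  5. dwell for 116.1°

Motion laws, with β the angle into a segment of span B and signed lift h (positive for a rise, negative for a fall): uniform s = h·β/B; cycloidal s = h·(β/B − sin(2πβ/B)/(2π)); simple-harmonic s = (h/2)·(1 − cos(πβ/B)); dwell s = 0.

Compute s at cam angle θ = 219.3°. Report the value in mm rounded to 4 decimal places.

seg 1 [0°–38.1°] uniform, h=9: full span → s += 9 → s = 9.0000
seg 2 [38.1°–86.1°] simple-harmonic, h=-5: full span → s += -5 → s = 4.0000
seg 3 [86.1°–170°] uniform, h=15: full span → s += 15 → s = 19.0000
seg 4 [170°–243.9°] simple-harmonic, h=-18: θ=219.3° here. β=49.3, B=73.9. -18/2·(1 − cos(π·0.6671)) = -13.5110 → s = 5.4890

5.4890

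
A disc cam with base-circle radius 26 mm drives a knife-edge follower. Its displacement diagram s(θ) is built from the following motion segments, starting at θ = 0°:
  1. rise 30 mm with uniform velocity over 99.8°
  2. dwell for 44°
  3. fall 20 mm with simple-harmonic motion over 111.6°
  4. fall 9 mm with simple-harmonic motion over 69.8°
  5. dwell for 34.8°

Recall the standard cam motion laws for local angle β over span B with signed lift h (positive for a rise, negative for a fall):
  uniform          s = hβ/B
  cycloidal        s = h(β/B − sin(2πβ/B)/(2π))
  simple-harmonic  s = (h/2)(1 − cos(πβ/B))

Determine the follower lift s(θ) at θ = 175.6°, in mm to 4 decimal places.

seg 1 [0°–99.8°] uniform, h=30: full span → s += 30 → s = 30.0000
seg 2 [99.8°–143.8°] dwell: s stays 30.0000
seg 3 [143.8°–255.4°] simple-harmonic, h=-20: θ=175.6° here. β=31.8, B=111.6. -20/2·(1 − cos(π·0.2849)) = -3.7463 → s = 26.2537

26.2537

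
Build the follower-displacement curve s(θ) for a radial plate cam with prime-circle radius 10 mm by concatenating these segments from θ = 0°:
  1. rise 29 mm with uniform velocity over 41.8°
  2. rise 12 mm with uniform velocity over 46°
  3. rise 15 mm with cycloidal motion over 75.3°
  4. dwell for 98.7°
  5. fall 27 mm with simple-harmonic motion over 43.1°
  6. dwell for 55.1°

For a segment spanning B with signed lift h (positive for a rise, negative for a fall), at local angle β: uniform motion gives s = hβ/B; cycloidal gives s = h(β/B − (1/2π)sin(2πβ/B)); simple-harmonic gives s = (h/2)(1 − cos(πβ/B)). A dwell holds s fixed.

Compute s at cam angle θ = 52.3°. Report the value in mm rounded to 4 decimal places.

seg 1 [0°–41.8°] uniform, h=29: full span → s += 29 → s = 29.0000
seg 2 [41.8°–87.8°] uniform, h=12: θ=52.3° here. β=10.5, B=46. 12·10.5/46 = 2.7391 → s = 31.7391

31.7391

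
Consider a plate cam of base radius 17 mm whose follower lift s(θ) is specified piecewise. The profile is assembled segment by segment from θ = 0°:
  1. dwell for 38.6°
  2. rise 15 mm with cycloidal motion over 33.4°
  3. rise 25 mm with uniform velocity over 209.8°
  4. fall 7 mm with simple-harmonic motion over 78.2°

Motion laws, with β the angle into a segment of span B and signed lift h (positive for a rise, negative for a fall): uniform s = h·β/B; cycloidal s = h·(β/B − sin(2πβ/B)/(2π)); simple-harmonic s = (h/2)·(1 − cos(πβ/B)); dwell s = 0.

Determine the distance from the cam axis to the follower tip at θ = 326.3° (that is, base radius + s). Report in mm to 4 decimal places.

seg 1 [0°–38.6°] dwell: s stays 0.0000
seg 2 [38.6°–72°] cycloidal, h=15: full span → s += 15 → s = 15.0000
seg 3 [72°–281.8°] uniform, h=25: full span → s += 25 → s = 40.0000
seg 4 [281.8°–360°] simple-harmonic, h=-7: θ=326.3° here. β=44.5, B=78.2. -7/2·(1 − cos(π·0.5691)) = -4.2533 → s = 35.7467
radial distance = base radius + s = 17 + 35.7467 = 52.7467

52.7467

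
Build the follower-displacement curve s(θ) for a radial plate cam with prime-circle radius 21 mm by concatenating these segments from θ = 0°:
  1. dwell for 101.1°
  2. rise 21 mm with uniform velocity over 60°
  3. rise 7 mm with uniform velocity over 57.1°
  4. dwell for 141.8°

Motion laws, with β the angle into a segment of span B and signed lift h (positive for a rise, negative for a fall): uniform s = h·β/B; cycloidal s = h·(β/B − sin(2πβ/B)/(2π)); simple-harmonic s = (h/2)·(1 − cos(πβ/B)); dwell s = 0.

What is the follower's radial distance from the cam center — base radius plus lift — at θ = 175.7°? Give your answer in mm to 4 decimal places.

seg 1 [0°–101.1°] dwell: s stays 0.0000
seg 2 [101.1°–161.1°] uniform, h=21: full span → s += 21 → s = 21.0000
seg 3 [161.1°–218.2°] uniform, h=7: θ=175.7° here. β=14.6, B=57.1. 7·14.6/57.1 = 1.7898 → s = 22.7898
radial distance = base radius + s = 21 + 22.7898 = 43.7898

43.7898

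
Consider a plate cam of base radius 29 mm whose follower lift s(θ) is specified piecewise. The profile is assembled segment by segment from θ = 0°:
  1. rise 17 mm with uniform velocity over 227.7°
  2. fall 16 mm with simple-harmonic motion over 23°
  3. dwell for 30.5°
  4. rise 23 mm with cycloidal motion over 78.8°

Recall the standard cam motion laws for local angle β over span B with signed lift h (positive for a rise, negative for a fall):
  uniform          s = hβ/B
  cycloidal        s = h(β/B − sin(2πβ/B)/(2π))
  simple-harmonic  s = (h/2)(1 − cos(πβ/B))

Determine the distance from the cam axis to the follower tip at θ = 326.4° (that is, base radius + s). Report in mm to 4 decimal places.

seg 1 [0°–227.7°] uniform, h=17: full span → s += 17 → s = 17.0000
seg 2 [227.7°–250.7°] simple-harmonic, h=-16: full span → s += -16 → s = 1.0000
seg 3 [250.7°–281.2°] dwell: s stays 1.0000
seg 4 [281.2°–360°] cycloidal, h=23: θ=326.4° here. β=45.2, B=78.8. 23·(0.5736 − sin(2π·0.5736)/(2π)) = 14.8261 → s = 15.8261
radial distance = base radius + s = 29 + 15.8261 = 44.8261

44.8261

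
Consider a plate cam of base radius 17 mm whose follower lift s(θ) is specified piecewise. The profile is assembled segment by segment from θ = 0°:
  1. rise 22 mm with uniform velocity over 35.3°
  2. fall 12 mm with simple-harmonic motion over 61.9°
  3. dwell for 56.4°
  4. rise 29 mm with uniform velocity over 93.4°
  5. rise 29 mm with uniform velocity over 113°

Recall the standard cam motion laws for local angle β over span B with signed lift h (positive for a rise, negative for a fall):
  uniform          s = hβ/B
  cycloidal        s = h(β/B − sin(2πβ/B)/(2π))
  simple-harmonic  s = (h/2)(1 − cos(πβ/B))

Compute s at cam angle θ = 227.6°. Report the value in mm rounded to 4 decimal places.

seg 1 [0°–35.3°] uniform, h=22: full span → s += 22 → s = 22.0000
seg 2 [35.3°–97.2°] simple-harmonic, h=-12: full span → s += -12 → s = 10.0000
seg 3 [97.2°–153.6°] dwell: s stays 10.0000
seg 4 [153.6°–247°] uniform, h=29: θ=227.6° here. β=74, B=93.4. 29·74/93.4 = 22.9764 → s = 32.9764

32.9764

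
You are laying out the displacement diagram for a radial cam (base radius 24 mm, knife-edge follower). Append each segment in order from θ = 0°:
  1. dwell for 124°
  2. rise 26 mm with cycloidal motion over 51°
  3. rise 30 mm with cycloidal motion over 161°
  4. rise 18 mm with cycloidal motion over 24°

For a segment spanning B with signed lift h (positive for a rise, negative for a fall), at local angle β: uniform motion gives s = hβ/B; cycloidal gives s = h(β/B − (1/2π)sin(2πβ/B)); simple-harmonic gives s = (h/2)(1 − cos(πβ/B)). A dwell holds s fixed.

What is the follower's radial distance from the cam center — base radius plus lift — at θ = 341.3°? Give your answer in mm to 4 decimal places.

seg 1 [0°–124°] dwell: s stays 0.0000
seg 2 [124°–175°] cycloidal, h=26: full span → s += 26 → s = 26.0000
seg 3 [175°–336°] cycloidal, h=30: full span → s += 30 → s = 56.0000
seg 4 [336°–360°] cycloidal, h=18: θ=341.3° here. β=5.3, B=24. 18·(0.2208 − sin(2π·0.2208)/(2π)) = 1.1582 → s = 57.1582
radial distance = base radius + s = 24 + 57.1582 = 81.1582

81.1582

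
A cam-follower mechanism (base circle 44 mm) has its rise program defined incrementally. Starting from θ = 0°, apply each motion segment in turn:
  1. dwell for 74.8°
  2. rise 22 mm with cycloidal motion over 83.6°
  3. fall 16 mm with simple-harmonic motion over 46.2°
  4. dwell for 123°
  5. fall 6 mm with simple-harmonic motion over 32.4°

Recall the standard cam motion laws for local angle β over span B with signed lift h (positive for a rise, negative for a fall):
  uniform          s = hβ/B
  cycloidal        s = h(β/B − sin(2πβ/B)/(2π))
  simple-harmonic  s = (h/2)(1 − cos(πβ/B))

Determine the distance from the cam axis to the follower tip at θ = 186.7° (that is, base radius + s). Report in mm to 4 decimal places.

seg 1 [0°–74.8°] dwell: s stays 0.0000
seg 2 [74.8°–158.4°] cycloidal, h=22: full span → s += 22 → s = 22.0000
seg 3 [158.4°–204.6°] simple-harmonic, h=-16: θ=186.7° here. β=28.3, B=46.2. -16/2·(1 − cos(π·0.6126)) = -10.7702 → s = 11.2298
radial distance = base radius + s = 44 + 11.2298 = 55.2298

55.2298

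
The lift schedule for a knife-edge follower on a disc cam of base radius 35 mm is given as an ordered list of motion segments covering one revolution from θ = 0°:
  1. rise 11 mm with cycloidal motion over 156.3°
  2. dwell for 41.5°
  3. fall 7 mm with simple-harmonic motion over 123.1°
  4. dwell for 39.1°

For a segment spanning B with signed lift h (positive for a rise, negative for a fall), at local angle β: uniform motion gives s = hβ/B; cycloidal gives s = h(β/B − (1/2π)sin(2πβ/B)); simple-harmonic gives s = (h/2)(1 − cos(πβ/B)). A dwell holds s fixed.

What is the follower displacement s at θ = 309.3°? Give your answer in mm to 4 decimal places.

seg 1 [0°–156.3°] cycloidal, h=11: full span → s += 11 → s = 11.0000
seg 2 [156.3°–197.8°] dwell: s stays 11.0000
seg 3 [197.8°–320.9°] simple-harmonic, h=-7: θ=309.3° here. β=111.5, B=123.1. -7/2·(1 − cos(π·0.9058)) = -6.8477 → s = 4.1523

4.1523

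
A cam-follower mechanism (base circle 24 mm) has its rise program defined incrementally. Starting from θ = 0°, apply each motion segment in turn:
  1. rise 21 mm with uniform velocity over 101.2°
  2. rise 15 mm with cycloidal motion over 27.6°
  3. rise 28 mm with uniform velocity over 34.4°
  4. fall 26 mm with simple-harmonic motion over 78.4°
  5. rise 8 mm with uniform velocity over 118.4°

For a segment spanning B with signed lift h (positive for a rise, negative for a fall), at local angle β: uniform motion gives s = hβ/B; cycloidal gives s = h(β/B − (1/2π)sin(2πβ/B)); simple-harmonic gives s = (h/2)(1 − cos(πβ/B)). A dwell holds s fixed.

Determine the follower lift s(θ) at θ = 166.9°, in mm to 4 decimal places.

seg 1 [0°–101.2°] uniform, h=21: full span → s += 21 → s = 21.0000
seg 2 [101.2°–128.8°] cycloidal, h=15: full span → s += 15 → s = 36.0000
seg 3 [128.8°–163.2°] uniform, h=28: full span → s += 28 → s = 64.0000
seg 4 [163.2°–241.6°] simple-harmonic, h=-26: θ=166.9° here. β=3.7, B=78.4. -26/2·(1 − cos(π·0.0472)) = -0.1426 → s = 63.8574

63.8574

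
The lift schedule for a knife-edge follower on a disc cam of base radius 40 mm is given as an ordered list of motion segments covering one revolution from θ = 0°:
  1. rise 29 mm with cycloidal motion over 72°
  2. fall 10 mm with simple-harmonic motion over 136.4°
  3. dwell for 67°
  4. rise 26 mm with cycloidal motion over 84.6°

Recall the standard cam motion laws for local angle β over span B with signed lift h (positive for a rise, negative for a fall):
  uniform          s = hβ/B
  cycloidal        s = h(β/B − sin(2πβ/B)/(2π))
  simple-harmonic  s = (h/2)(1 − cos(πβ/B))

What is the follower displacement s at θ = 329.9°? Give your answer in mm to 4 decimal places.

seg 1 [0°–72°] cycloidal, h=29: full span → s += 29 → s = 29.0000
seg 2 [72°–208.4°] simple-harmonic, h=-10: full span → s += -10 → s = 19.0000
seg 3 [208.4°–275.4°] dwell: s stays 19.0000
seg 4 [275.4°–360°] cycloidal, h=26: θ=329.9° here. β=54.5, B=84.6. 26·(0.6442 − sin(2π·0.6442)/(2π)) = 20.0064 → s = 39.0064

39.0064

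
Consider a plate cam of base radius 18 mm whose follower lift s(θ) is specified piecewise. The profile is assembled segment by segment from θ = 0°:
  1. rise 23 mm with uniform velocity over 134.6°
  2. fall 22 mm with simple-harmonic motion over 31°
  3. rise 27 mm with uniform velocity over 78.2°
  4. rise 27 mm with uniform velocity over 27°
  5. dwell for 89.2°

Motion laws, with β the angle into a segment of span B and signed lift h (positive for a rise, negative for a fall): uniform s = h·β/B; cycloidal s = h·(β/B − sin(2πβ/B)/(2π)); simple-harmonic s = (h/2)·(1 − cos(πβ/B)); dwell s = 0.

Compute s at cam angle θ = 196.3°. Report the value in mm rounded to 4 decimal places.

seg 1 [0°–134.6°] uniform, h=23: full span → s += 23 → s = 23.0000
seg 2 [134.6°–165.6°] simple-harmonic, h=-22: full span → s += -22 → s = 1.0000
seg 3 [165.6°–243.8°] uniform, h=27: θ=196.3° here. β=30.7, B=78.2. 27·30.7/78.2 = 10.5997 → s = 11.5997

11.5997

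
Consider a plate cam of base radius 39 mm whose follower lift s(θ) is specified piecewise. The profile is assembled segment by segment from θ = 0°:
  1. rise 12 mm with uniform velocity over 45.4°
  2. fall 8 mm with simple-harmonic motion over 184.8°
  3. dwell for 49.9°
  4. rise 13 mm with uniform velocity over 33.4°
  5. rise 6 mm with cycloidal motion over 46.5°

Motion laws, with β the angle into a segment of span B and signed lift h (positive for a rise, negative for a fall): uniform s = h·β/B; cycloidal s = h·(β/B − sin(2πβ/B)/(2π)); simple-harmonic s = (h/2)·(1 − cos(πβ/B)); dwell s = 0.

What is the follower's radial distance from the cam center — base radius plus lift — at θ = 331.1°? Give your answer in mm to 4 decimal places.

seg 1 [0°–45.4°] uniform, h=12: full span → s += 12 → s = 12.0000
seg 2 [45.4°–230.2°] simple-harmonic, h=-8: full span → s += -8 → s = 4.0000
seg 3 [230.2°–280.1°] dwell: s stays 4.0000
seg 4 [280.1°–313.5°] uniform, h=13: full span → s += 13 → s = 17.0000
seg 5 [313.5°–360°] cycloidal, h=6: θ=331.1° here. β=17.6, B=46.5. 6·(0.3785 − sin(2π·0.3785)/(2π)) = 1.6107 → s = 18.6107
radial distance = base radius + s = 39 + 18.6107 = 57.6107

57.6107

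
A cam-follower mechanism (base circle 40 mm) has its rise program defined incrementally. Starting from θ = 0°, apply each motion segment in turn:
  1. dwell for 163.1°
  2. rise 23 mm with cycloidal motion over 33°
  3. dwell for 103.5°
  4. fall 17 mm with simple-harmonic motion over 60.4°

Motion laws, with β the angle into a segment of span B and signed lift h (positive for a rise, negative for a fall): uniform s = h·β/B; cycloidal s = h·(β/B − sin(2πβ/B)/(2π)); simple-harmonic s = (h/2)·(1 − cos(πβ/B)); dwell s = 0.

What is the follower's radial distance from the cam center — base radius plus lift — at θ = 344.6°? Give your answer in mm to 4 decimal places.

seg 1 [0°–163.1°] dwell: s stays 0.0000
seg 2 [163.1°–196.1°] cycloidal, h=23: full span → s += 23 → s = 23.0000
seg 3 [196.1°–299.6°] dwell: s stays 23.0000
seg 4 [299.6°–360°] simple-harmonic, h=-17: θ=344.6° here. β=45, B=60.4. -17/2·(1 − cos(π·0.7450)) = -14.4159 → s = 8.5841
radial distance = base radius + s = 40 + 8.5841 = 48.5841

48.5841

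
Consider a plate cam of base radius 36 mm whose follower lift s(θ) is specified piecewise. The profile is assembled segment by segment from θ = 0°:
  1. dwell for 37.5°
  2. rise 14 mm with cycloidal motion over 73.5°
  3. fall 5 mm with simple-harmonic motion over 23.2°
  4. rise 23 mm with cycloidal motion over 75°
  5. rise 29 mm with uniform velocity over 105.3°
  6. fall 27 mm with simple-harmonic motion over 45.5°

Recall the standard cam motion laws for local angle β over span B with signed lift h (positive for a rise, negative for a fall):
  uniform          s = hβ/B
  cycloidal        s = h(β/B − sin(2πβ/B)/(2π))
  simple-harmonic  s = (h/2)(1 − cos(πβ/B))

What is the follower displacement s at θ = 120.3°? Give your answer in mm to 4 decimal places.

seg 1 [0°–37.5°] dwell: s stays 0.0000
seg 2 [37.5°–111°] cycloidal, h=14: full span → s += 14 → s = 14.0000
seg 3 [111°–134.2°] simple-harmonic, h=-5: θ=120.3° here. β=9.3, B=23.2. -5/2·(1 − cos(π·0.4009)) = -1.7339 → s = 12.2661

12.2661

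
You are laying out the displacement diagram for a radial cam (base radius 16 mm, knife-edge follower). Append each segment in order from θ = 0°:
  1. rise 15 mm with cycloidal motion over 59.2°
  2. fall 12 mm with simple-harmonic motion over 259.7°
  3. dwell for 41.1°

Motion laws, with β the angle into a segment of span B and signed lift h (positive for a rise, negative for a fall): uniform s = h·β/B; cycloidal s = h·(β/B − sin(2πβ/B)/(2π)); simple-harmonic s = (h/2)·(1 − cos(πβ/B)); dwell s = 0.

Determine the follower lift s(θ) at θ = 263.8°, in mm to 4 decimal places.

seg 1 [0°–59.2°] cycloidal, h=15: full span → s += 15 → s = 15.0000
seg 2 [59.2°–318.9°] simple-harmonic, h=-12: θ=263.8° here. β=204.6, B=259.7. -12/2·(1 − cos(π·0.7878)) = -10.7158 → s = 4.2842

4.2842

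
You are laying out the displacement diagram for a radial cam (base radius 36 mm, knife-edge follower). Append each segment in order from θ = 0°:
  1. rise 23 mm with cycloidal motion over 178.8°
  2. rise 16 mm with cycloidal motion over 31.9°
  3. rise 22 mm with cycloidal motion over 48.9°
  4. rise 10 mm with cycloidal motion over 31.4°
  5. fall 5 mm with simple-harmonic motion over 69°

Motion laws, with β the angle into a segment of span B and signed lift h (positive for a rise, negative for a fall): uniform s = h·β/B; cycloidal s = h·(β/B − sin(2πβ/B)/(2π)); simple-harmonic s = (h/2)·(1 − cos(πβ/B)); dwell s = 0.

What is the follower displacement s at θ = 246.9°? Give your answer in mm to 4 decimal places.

seg 1 [0°–178.8°] cycloidal, h=23: full span → s += 23 → s = 23.0000
seg 2 [178.8°–210.7°] cycloidal, h=16: full span → s += 16 → s = 39.0000
seg 3 [210.7°–259.6°] cycloidal, h=22: θ=246.9° here. β=36.2, B=48.9. 22·(0.7403 − sin(2π·0.7403)/(2π)) = 19.7812 → s = 58.7812

58.7812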